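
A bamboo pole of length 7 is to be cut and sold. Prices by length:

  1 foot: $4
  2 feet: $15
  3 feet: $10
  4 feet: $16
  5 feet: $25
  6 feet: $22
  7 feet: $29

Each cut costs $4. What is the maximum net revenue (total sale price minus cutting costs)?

37

Build v[k] bottom-up: v[k] = max over allowed piece i of (p[i] + v[k−i]) − 4 per cut.
v[1] = 4
v[2] = 15
v[3] = 15  (first piece 1, then v[2]=15)
v[4] = 26  (first piece 2, then v[2]=15)
v[5] = 26  (first piece 1, then v[4]=26)
v[6] = 37  (first piece 2, then v[4]=26)
v[7] = 37  (first piece 1, then v[6]=37)
One optimal plan: pieces 2 + 2 + 2 + 1 (3 cuts) → $49 − $12 = $37.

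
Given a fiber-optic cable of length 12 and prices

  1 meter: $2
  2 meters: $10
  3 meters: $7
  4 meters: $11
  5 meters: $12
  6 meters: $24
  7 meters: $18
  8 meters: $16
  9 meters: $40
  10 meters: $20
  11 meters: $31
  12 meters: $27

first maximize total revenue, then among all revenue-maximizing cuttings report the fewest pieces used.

Consider every possible first cut. r[k] is the best of p[i]+r[k−i] over all sellable i≤k.
r[1] = 2
r[2] = 10
r[3] = 12  (first piece 1, then r[2]=10)
r[4] = 20  (first piece 2, then r[2]=10)
r[5] = 22  (first piece 1, then r[4]=20)
r[6] = 30  (first piece 2, then r[4]=20)
r[7] = 32  (first piece 1, then r[6]=30)
r[8] = 40  (first piece 2, then r[6]=30)
r[9] = 42  (first piece 1, then r[8]=40)
r[10] = 50  (first piece 2, then r[8]=40)
r[11] = 52  (first piece 1, then r[10]=50)
r[12] = 60  (first piece 2, then r[10]=50)
Maximum revenue is $60.
Now minimize piece count subject to staying optimal: for each k, pieces[k] = 1 + min over i with p[i]+r[k−i]=r[k] of pieces[k−i].
pieces[9] = 5
pieces[10] = 5
pieces[11] = 6
pieces[12] = 6

6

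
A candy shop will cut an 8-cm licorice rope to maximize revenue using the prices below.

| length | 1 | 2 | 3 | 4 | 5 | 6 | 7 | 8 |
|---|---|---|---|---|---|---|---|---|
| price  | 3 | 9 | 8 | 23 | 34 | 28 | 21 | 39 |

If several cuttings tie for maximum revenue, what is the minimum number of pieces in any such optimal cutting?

Build r[k] bottom-up: r[k] = max over allowed piece i of (p[i] + r[k−i]).
r[1] = 3
r[2] = 9
r[3] = 12  (first piece 1, then r[2]=9)
r[4] = 23
r[5] = 34
r[6] = 37  (first piece 1, then r[5]=34)
r[7] = 43  (first piece 2, then r[5]=34)
r[8] = 46  (first piece 1, then r[7]=43)
Maximum revenue is ¢46.
Now minimize piece count subject to staying optimal: for each k, pieces[k] = 1 + min over i with p[i]+r[k−i]=r[k] of pieces[k−i].
pieces[5] = 1
pieces[6] = 2
pieces[7] = 2
pieces[8] = 2

2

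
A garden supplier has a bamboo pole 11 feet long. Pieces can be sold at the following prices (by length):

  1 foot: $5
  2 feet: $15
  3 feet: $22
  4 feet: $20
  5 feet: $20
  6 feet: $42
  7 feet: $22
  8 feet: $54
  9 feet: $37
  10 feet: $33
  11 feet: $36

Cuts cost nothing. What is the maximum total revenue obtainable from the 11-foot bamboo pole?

Consider every possible first cut. best[k] is the best of p[i]+best[k−i] over all sellable i≤k.
best[1] = 5
best[2] = max(5+5, 15+0) = 15
best[3] = max(5+15, 15+5, 22+0) = 22
best[4] = max(5+22, 15+15, 22+5, 20+0) = 30
best[5] = max(5+30, 15+22, 22+15, 20+5, 20+0) = 37
best[6] = max(5+37, 15+30, 22+22, 20+15, 20+5, 42+0) = 45
best[7] = max(5+45, 15+37, 22+30, …, 42+5, 22+0) = 52
best[8] = max(5+52, 15+45, 22+37, …, 22+5, 54+0) = 60
best[9] = max(5+60, 15+52, 22+45, …, 54+5, 37+0) = 67
best[10] = max(5+67, 15+60, 22+52, …, 37+5, 33+0) = 75
best[11] = max(5+75, 15+67, 22+60, …, 33+5, 36+0) = 82
One optimal cutting: 3 + 2 + 2 + 2 + 2 → $22 + $15 + $15 + $15 + $15 = $82.

82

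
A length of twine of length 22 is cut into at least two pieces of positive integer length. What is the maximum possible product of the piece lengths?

Define P[k] = max over 1≤i<k of i · max(k−i, P[k−i]); the inner max lets the remainder stay uncut if that's better.
P[2] = 1*max(1,0) = 1*1 = 1
P[3] = 1*max(2,1) = 1*2 = 2
P[4] = 2*max(2,1) = 2*2 = 4
P[5] = 2*max(3,2) = 2*3 = 6
P[6] = 3*max(3,2) = 3*3 = 9
P[7] = 2*max(5,6) = 2*6 = 12
P[8] = 2*max(6,9) = 2*9 = 18
P[9] = 3*max(6,9) = 3*9 = 27
P[10] = 2*max(8,18) = 2*18 = 36
P[11] = 2*max(9,27) = 2*27 = 54
P[12] = 3*max(9,27) = 3*27 = 81
P[13] = 2*max(11,54) = 2*54 = 108
P[14] = 2*max(12,81) = 2*81 = 162
P[15] = 3*max(12,81) = 3*81 = 243
P[16] = 2*max(14,162) = 2*162 = 324
P[17] = 2*max(15,243) = 2*243 = 486
P[18] = 3*max(15,243) = 3*243 = 729
P[19] = 2*max(17,486) = 2*486 = 972
P[20] = 2*max(18,729) = 2*729 = 1458
P[21] = 3*max(18,729) = 3*729 = 2187
P[22] = 2*max(20,1458) = 2*1458 = 2916
One optimal split: 3 + 3 + 3 + 3 + 3 + 3 + 2 + 2; product 3*3*3*3*3*3*2*2 = 2916.

2916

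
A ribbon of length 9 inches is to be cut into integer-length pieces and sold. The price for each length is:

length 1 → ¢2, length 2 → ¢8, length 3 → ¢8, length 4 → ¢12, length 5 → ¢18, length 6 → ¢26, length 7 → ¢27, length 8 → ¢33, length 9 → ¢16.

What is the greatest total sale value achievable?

36

Build v[k] bottom-up: v[k] = max over allowed piece i of (p[i] + v[k−i]).
v[1] = 2
v[2] = 8
v[3] = 10  (first piece 1, then v[2]=8)
v[4] = 16  (first piece 2, then v[2]=8)
v[5] = 18  (first piece 1, then v[4]=16)
v[6] = 26
v[7] = 28  (first piece 1, then v[6]=26)
v[8] = 34  (first piece 2, then v[6]=26)
v[9] = 36  (first piece 1, then v[8]=34)
One optimal cutting: 6 + 2 + 1 → ¢26 + ¢8 + ¢2 = ¢36.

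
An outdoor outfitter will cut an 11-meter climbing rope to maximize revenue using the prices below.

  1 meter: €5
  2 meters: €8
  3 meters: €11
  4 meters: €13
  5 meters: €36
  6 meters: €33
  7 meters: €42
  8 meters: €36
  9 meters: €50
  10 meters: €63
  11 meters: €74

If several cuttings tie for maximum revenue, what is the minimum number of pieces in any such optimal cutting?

Consider every possible first cut. r[k] is the best of p[i]+r[k−i] over all sellable i≤k.
r[1] = 5
r[2] = max(5+5, 8+0) = 10
r[3] = max(5+10, 8+5, 11+0) = 15
r[4] = max(5+15, 8+10, 11+5, 13+0) = 20
r[5] = max(5+20, 8+15, 11+10, 13+5, 36+0) = 36
r[6] = max(5+36, 8+20, 11+15, 13+10, 36+5, 33+0) = 41
r[7] = max(5+41, 8+36, 11+20, …, 33+5, 42+0) = 46
r[8] = max(5+46, 8+41, 11+36, …, 42+5, 36+0) = 51
r[9] = max(5+51, 8+46, 11+41, …, 36+5, 50+0) = 56
r[10] = max(5+56, 8+51, 11+46, …, 50+5, 63+0) = 72
r[11] = max(5+72, 8+56, 11+51, …, 63+5, 74+0) = 77
Maximum revenue is €77.
Now minimize piece count subject to staying optimal: for each k, pieces[k] = 1 + min over i with p[i]+r[k−i]=r[k] of pieces[k−i].
pieces[8] = 4
pieces[9] = 5
pieces[10] = 2
pieces[11] = 3

3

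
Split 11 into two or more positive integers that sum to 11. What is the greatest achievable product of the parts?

Fill f[k] for k=2..11: at each k try every first piece i and multiply by the better of (k−i) uncut or f[k−i].
f[2] = 1×max(1,0) = 1×1 = 1
f[3] = 1×max(2,1) = 1×2 = 2
f[4] = 2×max(2,1) = 2×2 = 4
f[5] = 2×max(3,2) = 2×3 = 6
f[6] = 3×max(3,2) = 3×3 = 9
f[7] = 2×max(5,6) = 2×6 = 12
f[8] = 2×max(6,9) = 2×9 = 18
f[9] = 3×max(6,9) = 3×9 = 27
f[10] = 2×max(8,18) = 2×18 = 36
f[11] = 2×max(9,27) = 2×27 = 54
One optimal split: 3 + 3 + 3 + 2; product 3×3×3×2 = 54.

54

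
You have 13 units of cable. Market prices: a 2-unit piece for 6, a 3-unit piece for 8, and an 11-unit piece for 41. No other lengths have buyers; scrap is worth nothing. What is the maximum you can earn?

Let r[k] be the best obtainable value from length k. For each k, try every first piece i and keep the best of price[i] + r[k−i].
r[1] = 0
r[2] = 6
r[3] = 8
r[4] = 12  (first piece 2, then r[2]=6)
r[5] = 14  (first piece 2, then r[3]=8)
r[6] = 18  (first piece 2, then r[4]=12)
r[7] = 20  (first piece 2, then r[5]=14)
r[8] = 24  (first piece 2, then r[6]=18)
r[9] = 26  (first piece 2, then r[7]=20)
r[10] = 30  (first piece 2, then r[8]=24)
r[11] = 41
r[12] = 41
r[13] = 47  (first piece 2, then r[11]=41)
One optimal cutting: 11 + 2 → 47.

47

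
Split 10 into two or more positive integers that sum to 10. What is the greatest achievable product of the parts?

36

Fill g[k] for k=2..10: at each k try every first piece i and multiply by the better of (k−i) uncut or g[k−i].
g[2] = 1×max(1,0) = 1×1 = 1
g[3] = 1×max(2,1) = 1×2 = 2
g[4] = 2×max(2,1) = 2×2 = 4
g[5] = 2×max(3,2) = 2×3 = 6
g[6] = 3×max(3,2) = 3×3 = 9
g[7] = 2×max(5,6) = 2×6 = 12
g[8] = 2×max(6,9) = 2×9 = 18
g[9] = 3×max(6,9) = 3×9 = 27
g[10] = 2×max(8,18) = 2×18 = 36
One optimal split: 3 + 3 + 2 + 2; product 3×3×2×2 = 36.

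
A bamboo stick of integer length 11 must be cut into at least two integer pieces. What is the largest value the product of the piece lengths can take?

54

Fill prod[k] for k=2..11: at each k try every first piece i and multiply by the better of (k−i) uncut or prod[k−i].
prod[2] = 1×max(1,0) = 1×1 = 1
prod[3] = max(1×2, 2×1) = 2
prod[4] = max(1×3, 2×2, 3×1) = 4
prod[5] = max(1×4, 2×3, 3×2, 4×1) = 6
prod[6] = max(1×6, 2×4, 3×3, 4×2, 5×1) = 9
prod[7] = max(1×9, 2×6, 3×4, 4×3, 5×2, 6×1) = 12
prod[8] = max(1×12, 2×9, 3×6, …, 6×2, 7×1) = 18
prod[9] = max(1×18, 2×12, 3×9, …, 7×2, 8×1) = 27
prod[10] = max(1×27, 2×18, 3×12, …, 8×2, 9×1) = 36
prod[11] = max(1×36, 2×27, 3×18, …, 9×2, 10×1) = 54
One optimal split: 3 + 3 + 3 + 2; product 3×3×3×2 = 54.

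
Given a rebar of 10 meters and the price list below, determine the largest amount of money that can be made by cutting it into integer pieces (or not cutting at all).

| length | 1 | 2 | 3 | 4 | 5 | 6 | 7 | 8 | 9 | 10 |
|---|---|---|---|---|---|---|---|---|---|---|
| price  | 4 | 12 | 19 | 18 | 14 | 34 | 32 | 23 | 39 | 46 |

Consider every possible first cut. R[k] is the best of p[i]+R[k−i] over all sellable i≤k.
R[1] = 4
R[2] = 12
R[3] = 19
R[4] = 24  (first piece 2, then R[2]=12)
R[5] = 31  (first piece 2, then R[3]=19)
R[6] = 38  (first piece 3, then R[3]=19)
R[7] = 43  (first piece 2, then R[5]=31)
R[8] = 50  (first piece 2, then R[6]=38)
R[9] = 57  (first piece 3, then R[6]=38)
R[10] = 62  (first piece 2, then R[8]=50)
One optimal cutting: 3 + 3 + 2 + 2 → ₹19 + ₹19 + ₹12 + ₹12 = ₹62.

62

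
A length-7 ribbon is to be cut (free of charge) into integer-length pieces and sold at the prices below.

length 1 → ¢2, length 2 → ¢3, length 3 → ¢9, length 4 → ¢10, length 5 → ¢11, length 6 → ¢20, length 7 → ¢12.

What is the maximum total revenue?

Let v[k] be the best obtainable value from length k. For each k, try every first piece i and keep the best of price[i] + v[k−i].
v[1] = 2
v[2] = max(2+2, 3+0) = 4
v[3] = max(2+4, 3+2, 9+0) = 9
v[4] = max(2+9, 3+4, 9+2, 10+0) = 11
v[5] = max(2+11, 3+9, 9+4, 10+2, 11+0) = 13
v[6] = max(2+13, 3+11, 9+9, 10+4, 11+2, 20+0) = 20
v[7] = max(2+20, 3+13, 9+11, …, 20+2, 12+0) = 22
One optimal cutting: 6 + 1 → ¢20 + ¢2 = ¢22.

22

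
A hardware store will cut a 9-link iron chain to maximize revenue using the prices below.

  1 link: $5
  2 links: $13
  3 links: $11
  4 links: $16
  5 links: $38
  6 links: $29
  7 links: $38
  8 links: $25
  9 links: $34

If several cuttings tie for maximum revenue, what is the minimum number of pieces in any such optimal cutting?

Let r[k] be the best obtainable value from length k. For each k, try every first piece i and keep the best of price[i] + r[k−i].
r[1] = 5
r[2] = max(5+5, 13+0) = 13
r[3] = max(5+13, 13+5, 11+0) = 18
r[4] = max(5+18, 13+13, 11+5, 16+0) = 26
r[5] = max(5+26, 13+18, 11+13, 16+5, 38+0) = 38
r[6] = max(5+38, 13+26, 11+18, 16+13, 38+5, 29+0) = 43
r[7] = max(5+43, 13+38, 11+26, …, 29+5, 38+0) = 51
r[8] = max(5+51, 13+43, 11+38, …, 38+5, 25+0) = 56
r[9] = max(5+56, 13+51, 11+43, …, 25+5, 34+0) = 64
Maximum revenue is $64.
Now minimize piece count subject to staying optimal: for each k, pieces[k] = 1 + min over i with p[i]+r[k−i]=r[k] of pieces[k−i].
pieces[6] = 2
pieces[7] = 2
pieces[8] = 3
pieces[9] = 3

3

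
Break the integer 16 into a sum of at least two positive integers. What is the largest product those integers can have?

Let f[k] be the best product for length k (with at least one cut). For each first piece i, the rest contributes max(k−i, f[k−i]).
Small cases: f[2]=1, f[3]=2, f[4]=4, f[5]=6, f[6]=9, f[7]=12, f[8]=18.
f[9] = 3·max(6,9) = 3·9 = 27
f[10] = 2·max(8,18) = 2·18 = 36
f[11] = 2·max(9,27) = 2·27 = 54
f[12] = 3·max(9,27) = 3·27 = 81
f[13] = 2·max(11,54) = 2·54 = 108
f[14] = 2·max(12,81) = 2·81 = 162
f[15] = 3·max(12,81) = 3·81 = 243
f[16] = 2·max(14,162) = 2·162 = 324
One optimal split: 3 + 3 + 3 + 3 + 2 + 2; product 3·3·3·3·2·2 = 324.

324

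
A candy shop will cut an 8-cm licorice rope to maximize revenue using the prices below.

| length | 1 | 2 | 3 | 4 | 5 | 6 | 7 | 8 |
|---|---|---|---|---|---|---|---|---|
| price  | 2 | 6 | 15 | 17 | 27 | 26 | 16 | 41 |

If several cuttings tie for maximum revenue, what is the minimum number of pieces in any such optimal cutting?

2

Build r[k] bottom-up: r[k] = max over allowed piece i of (p[i] + r[k−i]).
r[1] = 2
r[2] = max(2+2, 6+0) = 6
r[3] = max(2+6, 6+2, 15+0) = 15
r[4] = max(2+15, 6+6, 15+2, 17+0) = 17
r[5] = max(2+17, 6+15, 15+6, 17+2, 27+0) = 27
r[6] = max(2+27, 6+17, 15+15, 17+6, 27+2, 26+0) = 30
r[7] = max(2+30, 6+27, 15+17, …, 26+2, 16+0) = 33
r[8] = max(2+33, 6+30, 15+27, …, 16+2, 41+0) = 42
Maximum revenue is ¢42.
Now minimize piece count subject to staying optimal: for each k, pieces[k] = 1 + min over i with p[i]+r[k−i]=r[k] of pieces[k−i].
pieces[5] = 1
pieces[6] = 2
pieces[7] = 2
pieces[8] = 2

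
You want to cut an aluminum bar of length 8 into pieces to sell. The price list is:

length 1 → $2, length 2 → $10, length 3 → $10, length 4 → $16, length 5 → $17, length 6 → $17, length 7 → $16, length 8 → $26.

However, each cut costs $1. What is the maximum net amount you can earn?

37

Build net[k] bottom-up: net[k] = max over allowed piece i of (p[i] + net[k−i]) − 1 per cut.
net[1] = 2
net[2] = 10
net[3] = 11  (first piece 1, then net[2]=10)
net[4] = 19  (first piece 2, then net[2]=10)
net[5] = 20  (first piece 1, then net[4]=19)
net[6] = 28  (first piece 2, then net[4]=19)
net[7] = 29  (first piece 1, then net[6]=28)
net[8] = 37  (first piece 2, then net[6]=28)
One optimal plan: pieces 2 + 2 + 2 + 2 (3 cuts) → $40 − $3 = $37.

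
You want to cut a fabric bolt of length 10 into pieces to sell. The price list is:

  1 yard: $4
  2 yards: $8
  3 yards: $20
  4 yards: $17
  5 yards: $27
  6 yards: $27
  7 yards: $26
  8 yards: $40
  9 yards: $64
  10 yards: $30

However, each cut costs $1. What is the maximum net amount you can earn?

67

Let net[k] be the best obtainable value from length k. For each k, try every first piece i and keep the best of price[i] + net[k−i] minus the 1 cut fee when i<k.
net[1] = 4
net[2] = max(4+4-1, 8+0) = 8
net[3] = max(4+8-1, 8+4-1, 20+0) = 20
net[4] = max(4+20-1, 8+8-1, 20+4-1, 17+0) = 23
net[5] = max(4+23-1, 8+20-1, 20+8-1, 17+4-1, 27+0) = 27
net[6] = max(4+27-1, 8+23-1, 20+20-1, 17+8-1, 27+4-1, 27+0) = 39
net[7] = max(4+39-1, 8+27-1, 20+23-1, …, 27+4-1, 26+0) = 42
net[8] = max(4+42-1, 8+39-1, 20+27-1, …, 26+4-1, 40+0) = 46
net[9] = max(4+46-1, 8+42-1, 20+39-1, …, 40+4-1, 64+0) = 64
net[10] = max(4+64-1, 8+46-1, 20+42-1, …, 64+4-1, 30+0) = 67
One optimal plan: pieces 9 + 1 (1 cut) → $68 − $1 = $67.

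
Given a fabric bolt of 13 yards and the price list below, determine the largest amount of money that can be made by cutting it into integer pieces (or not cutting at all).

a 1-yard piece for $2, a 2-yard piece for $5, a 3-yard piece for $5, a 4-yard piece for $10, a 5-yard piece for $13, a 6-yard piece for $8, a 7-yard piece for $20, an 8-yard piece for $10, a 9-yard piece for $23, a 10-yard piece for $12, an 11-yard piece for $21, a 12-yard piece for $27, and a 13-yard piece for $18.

35

Let r[k] be the best obtainable value from length k. For each k, try every first piece i and keep the best of price[i] + r[k−i].
r[1] = 2
r[2] = max(2+2, 5+0) = 5
r[3] = max(2+5, 5+2, 5+0) = 7
r[4] = max(2+7, 5+5, 5+2, 10+0) = 10
r[5] = max(2+10, 5+7, 5+5, 10+2, 13+0) = 13
r[6] = max(2+13, 5+10, 5+7, 10+5, 13+2, 8+0) = 15
r[7] = max(2+15, 5+13, 5+10, …, 8+2, 20+0) = 20
r[8] = max(2+20, 5+15, 5+13, …, 20+2, 10+0) = 22
r[9] = max(2+22, 5+20, 5+15, …, 10+2, 23+0) = 25
r[10] = max(2+25, 5+22, 5+20, …, 23+2, 12+0) = 27
r[11] = max(2+27, 5+25, 5+22, …, 12+2, 21+0) = 30
r[12] = max(2+30, 5+27, 5+25, …, 21+2, 27+0) = 33
r[13] = max(2+33, 5+30, 5+27, …, 27+2, 18+0) = 35
One optimal cutting: 7 + 5 + 1 → $20 + $13 + $2 = $35.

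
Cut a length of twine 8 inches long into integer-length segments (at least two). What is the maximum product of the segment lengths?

Let m[k] be the best product for length k (with at least one cut). For each first piece i, the rest contributes max(k−i, m[k−i]).
m[2] = 1*max(1,0) = 1*1 = 1
m[3] = 1*max(2,1) = 1*2 = 2
m[4] = 2*max(2,1) = 2*2 = 4
m[5] = 2*max(3,2) = 2*3 = 6
m[6] = 3*max(3,2) = 3*3 = 9
m[7] = 2*max(5,6) = 2*6 = 12
m[8] = 2*max(6,9) = 2*9 = 18
One optimal split: 3 + 3 + 2; product 3*3*2 = 18.

18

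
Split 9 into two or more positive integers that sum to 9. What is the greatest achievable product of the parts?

27

Let g[k] be the best product for length k (with at least one cut). For each first piece i, the rest contributes max(k−i, g[k−i]).
g[2] = 1*max(1,0) = 1*1 = 1
g[3] = max(1*2, 2*1) = 2
g[4] = max(1*3, 2*2, 3*1) = 4
g[5] = max(1*4, 2*3, 3*2, 4*1) = 6
g[6] = max(1*6, 2*4, 3*3, 4*2, 5*1) = 9
g[7] = max(1*9, 2*6, 3*4, 4*3, 5*2, 6*1) = 12
g[8] = max(1*12, 2*9, 3*6, …, 6*2, 7*1) = 18
g[9] = max(1*18, 2*12, 3*9, …, 7*2, 8*1) = 27
One optimal split: 3 + 3 + 3; product 3*3*3 = 27.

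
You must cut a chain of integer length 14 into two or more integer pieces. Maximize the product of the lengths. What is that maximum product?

162

Let P[k] be the best product for length k (with at least one cut). For each first piece i, the rest contributes max(k−i, P[k−i]).
Small cases: P[2]=1, P[3]=2, P[4]=4, P[5]=6, P[6]=9, P[7]=12.
P[8] = max(1·12, 2·9, 3·6, …, 6·2, 7·1) = 18
P[9] = max(1·18, 2·12, 3·9, …, 7·2, 8·1) = 27
P[10] = max(1·27, 2·18, 3·12, …, 8·2, 9·1) = 36
P[11] = max(1·36, 2·27, 3·18, …, 9·2, 10·1) = 54
P[12] = max(1·54, 2·36, 3·27, …, 10·2, 11·1) = 81
P[13] = max(1·81, 2·54, 3·36, …, 11·2, 12·1) = 108
P[14] = max(1·108, 2·81, 3·54, …, 12·2, 13·1) = 162
One optimal split: 3 + 3 + 3 + 3 + 2; product 3·3·3·3·2 = 162.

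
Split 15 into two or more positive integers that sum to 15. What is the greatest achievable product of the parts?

Fill f[k] for k=2..15: at each k try every first piece i and multiply by the better of (k−i) uncut or f[k−i].
f[2] = 1·max(1,0) = 1·1 = 1
f[3] = 1·max(2,1) = 1·2 = 2
f[4] = 2·max(2,1) = 2·2 = 4
f[5] = 2·max(3,2) = 2·3 = 6
f[6] = 3·max(3,2) = 3·3 = 9
f[7] = 2·max(5,6) = 2·6 = 12
f[8] = 2·max(6,9) = 2·9 = 18
f[9] = 3·max(6,9) = 3·9 = 27
f[10] = 2·max(8,18) = 2·18 = 36
f[11] = 2·max(9,27) = 2·27 = 54
f[12] = 3·max(9,27) = 3·27 = 81
f[13] = 2·max(11,54) = 2·54 = 108
f[14] = 2·max(12,81) = 2·81 = 162
f[15] = 3·max(12,81) = 3·81 = 243
One optimal split: 3 + 3 + 3 + 3 + 3; product 3·3·3·3·3 = 243.

243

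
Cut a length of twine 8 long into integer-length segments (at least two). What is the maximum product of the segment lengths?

Let m[k] be the best product for length k (with at least one cut). For each first piece i, the rest contributes max(k−i, m[k−i]).
m[2] = 1·max(1,0) = 1·1 = 1
m[3] = max(1·2, 2·1) = 2
m[4] = max(1·3, 2·2, 3·1) = 4
m[5] = max(1·4, 2·3, 3·2, 4·1) = 6
m[6] = max(1·6, 2·4, 3·3, 4·2, 5·1) = 9
m[7] = max(1·9, 2·6, 3·4, 4·3, 5·2, 6·1) = 12
m[8] = max(1·12, 2·9, 3·6, …, 6·2, 7·1) = 18
One optimal split: 3 + 3 + 2; product 3·3·2 = 18.

18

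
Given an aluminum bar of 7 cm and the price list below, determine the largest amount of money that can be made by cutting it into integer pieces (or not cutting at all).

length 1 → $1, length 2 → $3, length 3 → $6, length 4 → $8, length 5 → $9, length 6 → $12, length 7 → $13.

Let R[k] be the best obtainable value from length k. For each k, try every first piece i and keep the best of price[i] + R[k−i].
R[1] = 1
R[2] = max(1+1, 3+0) = 3
R[3] = max(1+3, 3+1, 6+0) = 6
R[4] = max(1+6, 3+3, 6+1, 8+0) = 8
R[5] = max(1+8, 3+6, 6+3, 8+1, 9+0) = 9
R[6] = max(1+9, 3+8, 6+6, 8+3, 9+1, 12+0) = 12
R[7] = max(1+12, 3+9, 6+8, …, 12+1, 13+0) = 14
One optimal cutting: 4 + 3 → $8 + $6 = $14.

14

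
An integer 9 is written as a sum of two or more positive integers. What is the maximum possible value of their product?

27

Let f[k] be the best product for length k (with at least one cut). For each first piece i, the rest contributes max(k−i, f[k−i]).
f[2] = 1*max(1,0) = 1*1 = 1
f[3] = 1*max(2,1) = 1*2 = 2
f[4] = 2*max(2,1) = 2*2 = 4
f[5] = 2*max(3,2) = 2*3 = 6
f[6] = 3*max(3,2) = 3*3 = 9
f[7] = 2*max(5,6) = 2*6 = 12
f[8] = 2*max(6,9) = 2*9 = 18
f[9] = 3*max(6,9) = 3*9 = 27
One optimal split: 3 + 3 + 3; product 3*3*3 = 27.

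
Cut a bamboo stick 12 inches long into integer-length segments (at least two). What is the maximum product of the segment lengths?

Fill P[k] for k=2..12: at each k try every first piece i and multiply by the better of (k−i) uncut or P[k−i].
Small cases: P[2]=1, P[3]=2, P[4]=4, P[5]=6.
P[6] = max(1*6, 2*4, 3*3, 4*2, 5*1) = 9
P[7] = max(1*9, 2*6, 3*4, 4*3, 5*2, 6*1) = 12
P[8] = max(1*12, 2*9, 3*6, …, 6*2, 7*1) = 18
P[9] = max(1*18, 2*12, 3*9, …, 7*2, 8*1) = 27
P[10] = max(1*27, 2*18, 3*12, …, 8*2, 9*1) = 36
P[11] = max(1*36, 2*27, 3*18, …, 9*2, 10*1) = 54
P[12] = max(1*54, 2*36, 3*27, …, 10*2, 11*1) = 81
One optimal split: 3 + 3 + 3 + 3; product 3*3*3*3 = 81.

81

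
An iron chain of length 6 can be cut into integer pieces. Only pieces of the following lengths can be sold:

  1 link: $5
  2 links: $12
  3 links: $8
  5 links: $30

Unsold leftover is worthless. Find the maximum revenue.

36

Consider every possible first cut. f[k] is the best of p[i]+f[k−i] over all sellable i≤k.
f[1] = 5
f[2] = max(5+5, 12+0) = 12
f[3] = max(5+12, 12+5, 8+0) = 17
f[4] = max(5+17, 12+12, 8+5) = 24
f[5] = max(5+24, 12+17, 8+12, 30+0) = 30
f[6] = max(5+30, 12+24, 8+17, 30+5) = 36
One optimal cutting: 2 + 2 + 2 → $36.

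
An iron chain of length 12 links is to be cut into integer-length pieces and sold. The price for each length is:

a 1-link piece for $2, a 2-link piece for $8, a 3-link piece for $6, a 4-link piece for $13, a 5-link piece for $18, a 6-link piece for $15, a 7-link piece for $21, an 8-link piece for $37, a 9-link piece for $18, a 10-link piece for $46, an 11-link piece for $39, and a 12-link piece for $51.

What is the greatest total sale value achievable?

Consider every possible first cut. v[k] is the best of p[i]+v[k−i] over all sellable i≤k.
v[1] = 2
v[2] = 8
v[3] = 10  (first piece 1, then v[2]=8)
v[4] = 16  (first piece 2, then v[2]=8)
v[5] = 18  (first piece 1, then v[4]=16)
v[6] = 24  (first piece 2, then v[4]=16)
v[7] = 26  (first piece 1, then v[6]=24)
v[8] = 37
v[9] = 39  (first piece 1, then v[8]=37)
v[10] = 46
v[11] = 48  (first piece 1, then v[10]=46)
v[12] = 54  (first piece 2, then v[10]=46)
One optimal cutting: 10 + 2 → $46 + $8 = $54.

54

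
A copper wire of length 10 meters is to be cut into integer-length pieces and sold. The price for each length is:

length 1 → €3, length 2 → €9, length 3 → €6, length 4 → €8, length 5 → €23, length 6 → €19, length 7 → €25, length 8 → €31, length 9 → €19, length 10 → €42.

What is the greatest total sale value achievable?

46

Build best[k] bottom-up: best[k] = max over allowed piece i of (p[i] + best[k−i]).
best[1] = 3
best[2] = max(3+3, 9+0) = 9
best[3] = max(3+9, 9+3, 6+0) = 12
best[4] = max(3+12, 9+9, 6+3, 8+0) = 18
best[5] = max(3+18, 9+12, 6+9, 8+3, 23+0) = 23
best[6] = max(3+23, 9+18, 6+12, 8+9, 23+3, 19+0) = 27
best[7] = max(3+27, 9+23, 6+18, …, 19+3, 25+0) = 32
best[8] = max(3+32, 9+27, 6+23, …, 25+3, 31+0) = 36
best[9] = max(3+36, 9+32, 6+27, …, 31+3, 19+0) = 41
best[10] = max(3+41, 9+36, 6+32, …, 19+3, 42+0) = 46
One optimal cutting: 5 + 5 → €23 + €23 = €46.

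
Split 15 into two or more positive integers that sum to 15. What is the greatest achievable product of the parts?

243

Define P[k] = max over 1≤i<k of i · max(k−i, P[k−i]); the inner max lets the remainder stay uncut if that's better.
Small cases: P[2]=1, P[3]=2, P[4]=4, P[5]=6, P[6]=9, P[7]=12, P[8]=18, P[9]=27.
P[10] = 2×max(8,18) = 2×18 = 36
P[11] = 2×max(9,27) = 2×27 = 54
P[12] = 3×max(9,27) = 3×27 = 81
P[13] = 2×max(11,54) = 2×54 = 108
P[14] = 2×max(12,81) = 2×81 = 162
P[15] = 3×max(12,81) = 3×81 = 243
One optimal split: 3 + 3 + 3 + 3 + 3; product 3×3×3×3×3 = 243.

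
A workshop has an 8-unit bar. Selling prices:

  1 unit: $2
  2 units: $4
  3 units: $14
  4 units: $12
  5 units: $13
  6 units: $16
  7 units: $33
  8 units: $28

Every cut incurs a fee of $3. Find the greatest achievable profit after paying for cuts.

32

Build r[k] bottom-up: r[k] = max over allowed piece i of (p[i] + r[k−i]) − 3 per cut.
r[1] = 2
r[2] = 4
r[3] = 14
r[4] = 13  (first piece 1, then r[3]=14)
r[5] = 15  (first piece 2, then r[3]=14)
r[6] = 25  (first piece 3, then r[3]=14)
r[7] = 33
r[8] = 32  (first piece 1, then r[7]=33)
One optimal plan: pieces 7 + 1 (1 cut) → $35 − $3 = $32.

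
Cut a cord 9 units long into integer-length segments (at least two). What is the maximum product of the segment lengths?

27

Let P[k] be the best product for length k (with at least one cut). For each first piece i, the rest contributes max(k−i, P[k−i]).
P[2] = 1*max(1,0) = 1*1 = 1
P[3] = max(1*2, 2*1) = 2
P[4] = max(1*3, 2*2, 3*1) = 4
P[5] = max(1*4, 2*3, 3*2, 4*1) = 6
P[6] = max(1*6, 2*4, 3*3, 4*2, 5*1) = 9
P[7] = max(1*9, 2*6, 3*4, 4*3, 5*2, 6*1) = 12
P[8] = max(1*12, 2*9, 3*6, …, 6*2, 7*1) = 18
P[9] = max(1*18, 2*12, 3*9, …, 7*2, 8*1) = 27
One optimal split: 3 + 3 + 3; product 3*3*3 = 27.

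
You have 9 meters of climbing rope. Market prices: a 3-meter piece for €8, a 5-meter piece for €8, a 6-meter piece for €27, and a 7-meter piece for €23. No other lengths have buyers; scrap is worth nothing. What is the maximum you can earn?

Let best[k] be the best obtainable value from length k. For each k, try every first piece i and keep the best of price[i] + best[k−i].
best[1] = 0
best[2] = 0
best[3] = 8
best[4] = 8
best[5] = max(8+0, 8+0) = 8
best[6] = max(8+8, 8+0, 27+0) = 27
best[7] = max(8+8, 8+0, 27+0, 23+0) = 27
best[8] = max(8+8, 8+8, 27+0, 23+0) = 27
best[9] = max(8+27, 8+8, 27+8, 23+0) = 35
One optimal cutting: 6 + 3 → €35.

35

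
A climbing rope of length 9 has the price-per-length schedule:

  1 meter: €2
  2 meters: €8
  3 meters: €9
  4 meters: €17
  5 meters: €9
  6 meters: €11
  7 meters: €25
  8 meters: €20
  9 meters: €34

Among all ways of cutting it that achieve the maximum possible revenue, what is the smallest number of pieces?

Build r[k] bottom-up: r[k] = max over allowed piece i of (p[i] + r[k−i]).
r[1] = 2
r[2] = max(2+2, 8+0) = 8
r[3] = max(2+8, 8+2, 9+0) = 10
r[4] = max(2+10, 8+8, 9+2, 17+0) = 17
r[5] = max(2+17, 8+10, 9+8, 17+2, 9+0) = 19
r[6] = max(2+19, 8+17, 9+10, 17+8, 9+2, 11+0) = 25
r[7] = max(2+25, 8+19, 9+17, …, 11+2, 25+0) = 27
r[8] = max(2+27, 8+25, 9+19, …, 25+2, 20+0) = 34
r[9] = max(2+34, 8+27, 9+25, …, 20+2, 34+0) = 36
Maximum revenue is €36.
Now minimize piece count subject to staying optimal: for each k, pieces[k] = 1 + min over i with p[i]+r[k−i]=r[k] of pieces[k−i].
pieces[6] = 2
pieces[7] = 3
pieces[8] = 2
pieces[9] = 3

3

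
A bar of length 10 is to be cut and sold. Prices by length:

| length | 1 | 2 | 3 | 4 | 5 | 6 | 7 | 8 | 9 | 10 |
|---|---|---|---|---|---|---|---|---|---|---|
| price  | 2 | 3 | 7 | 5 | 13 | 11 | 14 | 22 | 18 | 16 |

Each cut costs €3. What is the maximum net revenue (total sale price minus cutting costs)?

Consider every possible first cut. r[k] is the best of p[i]+r[k−i] over all sellable i≤k, charging 3 whenever i<k.
r[1] = 2
r[2] = max(2+2-3, 3+0) = 3
r[3] = max(2+3-3, 3+2-3, 7+0) = 7
r[4] = max(2+7-3, 3+3-3, 7+2-3, 5+0) = 6
r[5] = max(2+6-3, 3+7-3, 7+3-3, 5+2-3, 13+0) = 13
r[6] = max(2+13-3, 3+6-3, 7+7-3, 5+3-3, 13+2-3, 11+0) = 12
r[7] = max(2+12-3, 3+13-3, 7+6-3, …, 11+2-3, 14+0) = 14
r[8] = max(2+14-3, 3+12-3, 7+13-3, …, 14+2-3, 22+0) = 22
r[9] = max(2+22-3, 3+14-3, 7+12-3, …, 22+2-3, 18+0) = 21
r[10] = max(2+21-3, 3+22-3, 7+14-3, …, 18+2-3, 16+0) = 23
One optimal plan: pieces 5 + 5 (1 cut) → €26 − €3 = €23.

23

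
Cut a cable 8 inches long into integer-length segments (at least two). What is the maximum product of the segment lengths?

Let m[k] be the best product for length k (with at least one cut). For each first piece i, the rest contributes max(k−i, m[k−i]).
m[2] = 1·max(1,0) = 1·1 = 1
m[3] = 1·max(2,1) = 1·2 = 2
m[4] = 2·max(2,1) = 2·2 = 4
m[5] = 2·max(3,2) = 2·3 = 6
m[6] = 3·max(3,2) = 3·3 = 9
m[7] = 2·max(5,6) = 2·6 = 12
m[8] = 2·max(6,9) = 2·9 = 18
One optimal split: 3 + 3 + 2; product 3·3·2 = 18.

18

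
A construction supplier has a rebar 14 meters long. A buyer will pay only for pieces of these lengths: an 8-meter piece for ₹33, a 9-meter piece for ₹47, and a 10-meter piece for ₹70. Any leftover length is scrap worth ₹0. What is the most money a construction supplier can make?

70

Consider every possible first cut. f[k] is the best of p[i]+f[k−i] over all sellable i≤k.
f[1] = 0
f[2] = 0
f[3] = 0
f[4] = 0
f[5] = 0
f[6] = 0
f[7] = 0
f[8] = 33
f[9] = 47
f[10] = 70
f[11] = 70
f[12] = 70
f[13] = 70
f[14] = 70
One optimal cutting: pieces 10 with 4 meters of scrap → ₹70.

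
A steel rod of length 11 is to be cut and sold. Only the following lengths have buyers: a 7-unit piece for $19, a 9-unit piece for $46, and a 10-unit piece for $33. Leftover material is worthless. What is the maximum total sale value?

46

Let best[k] be the best obtainable value from length k. For each k, try every first piece i and keep the best of price[i] + best[k−i].
best[1] = 0
best[2] = 0
best[3] = 0
best[4] = 0
best[5] = 0
best[6] = 0
best[7] = 19
best[8] = 19
best[9] = max(19+0, 46+0) = 46
best[10] = max(19+0, 46+0, 33+0) = 46
best[11] = max(19+0, 46+0, 33+0) = 46
One optimal cutting: pieces 9 with 2 units of scrap → $46.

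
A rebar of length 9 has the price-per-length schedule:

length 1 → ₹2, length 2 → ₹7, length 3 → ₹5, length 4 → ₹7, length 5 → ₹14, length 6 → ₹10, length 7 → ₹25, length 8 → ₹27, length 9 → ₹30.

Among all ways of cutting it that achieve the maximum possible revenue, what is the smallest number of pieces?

Build r[k] bottom-up: r[k] = max over allowed piece i of (p[i] + r[k−i]).
r[1] = 2
r[2] = max(2+2, 7+0) = 7
r[3] = max(2+7, 7+2, 5+0) = 9
r[4] = max(2+9, 7+7, 5+2, 7+0) = 14
r[5] = max(2+14, 7+9, 5+7, 7+2, 14+0) = 16
r[6] = max(2+16, 7+14, 5+9, 7+7, 14+2, 10+0) = 21
r[7] = max(2+21, 7+16, 5+14, …, 10+2, 25+0) = 25
r[8] = max(2+25, 7+21, 5+16, …, 25+2, 27+0) = 28
r[9] = max(2+28, 7+25, 5+21, …, 27+2, 30+0) = 32
Maximum revenue is ₹32.
Now minimize piece count subject to staying optimal: for each k, pieces[k] = 1 + min over i with p[i]+r[k−i]=r[k] of pieces[k−i].
pieces[6] = 3
pieces[7] = 1
pieces[8] = 4
pieces[9] = 2

2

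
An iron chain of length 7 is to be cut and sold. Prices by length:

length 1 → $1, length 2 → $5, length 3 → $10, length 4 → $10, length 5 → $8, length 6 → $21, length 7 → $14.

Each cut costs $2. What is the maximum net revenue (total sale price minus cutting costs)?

Build net[k] bottom-up: net[k] = max over allowed piece i of (p[i] + net[k−i]) − 2 per cut.
net[1] = 1
net[2] = 5
net[3] = 10
net[4] = 10
net[5] = 13  (first piece 2, then net[3]=10)
net[6] = 21
net[7] = 20  (first piece 1, then net[6]=21)
One optimal plan: pieces 6 + 1 (1 cut) → $22 − $2 = $20.

20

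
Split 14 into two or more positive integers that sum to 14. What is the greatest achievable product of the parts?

162

Fill g[k] for k=2..14: at each k try every first piece i and multiply by the better of (k−i) uncut or g[k−i].
g[2] = 1×max(1,0) = 1×1 = 1
g[3] = 1×max(2,1) = 1×2 = 2
g[4] = 2×max(2,1) = 2×2 = 4
g[5] = 2×max(3,2) = 2×3 = 6
g[6] = 3×max(3,2) = 3×3 = 9
g[7] = 2×max(5,6) = 2×6 = 12
g[8] = 2×max(6,9) = 2×9 = 18
g[9] = 3×max(6,9) = 3×9 = 27
g[10] = 2×max(8,18) = 2×18 = 36
g[11] = 2×max(9,27) = 2×27 = 54
g[12] = 3×max(9,27) = 3×27 = 81
g[13] = 2×max(11,54) = 2×54 = 108
g[14] = 2×max(12,81) = 2×81 = 162
One optimal split: 3 + 3 + 3 + 3 + 2; product 3×3×3×3×2 = 162.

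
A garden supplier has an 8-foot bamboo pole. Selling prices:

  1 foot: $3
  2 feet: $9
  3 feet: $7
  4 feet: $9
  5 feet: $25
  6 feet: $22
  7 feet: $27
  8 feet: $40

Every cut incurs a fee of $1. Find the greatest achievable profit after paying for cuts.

Consider every possible first cut. v[k] is the best of p[i]+v[k−i] over all sellable i≤k, charging 1 whenever i<k.
v[1] = 3
v[2] = 9
v[3] = 11  (first piece 1, then v[2]=9)
v[4] = 17  (first piece 2, then v[2]=9)
v[5] = 25
v[6] = 27  (first piece 1, then v[5]=25)
v[7] = 33  (first piece 2, then v[5]=25)
v[8] = 40
Best is to make no cuts and sell whole for $40.

40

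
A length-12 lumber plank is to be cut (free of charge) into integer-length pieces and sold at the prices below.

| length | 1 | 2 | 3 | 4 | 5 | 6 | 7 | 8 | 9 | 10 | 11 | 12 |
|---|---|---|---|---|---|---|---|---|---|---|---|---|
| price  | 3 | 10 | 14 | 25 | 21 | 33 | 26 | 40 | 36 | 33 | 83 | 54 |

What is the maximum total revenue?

Build best[k] bottom-up: best[k] = max over allowed piece i of (p[i] + best[k−i]).
best[1] = 3
best[2] = 10
best[3] = 14
best[4] = 25
best[5] = 28  (first piece 1, then best[4]=25)
best[6] = 35  (first piece 2, then best[4]=25)
best[7] = 39  (first piece 3, then best[4]=25)
best[8] = 50  (first piece 4, then best[4]=25)
best[9] = 53  (first piece 1, then best[8]=50)
best[10] = 60  (first piece 2, then best[8]=50)
best[11] = 83
best[12] = 86  (first piece 1, then best[11]=83)
One optimal cutting: 11 + 1 → $83 + $3 = $86.

86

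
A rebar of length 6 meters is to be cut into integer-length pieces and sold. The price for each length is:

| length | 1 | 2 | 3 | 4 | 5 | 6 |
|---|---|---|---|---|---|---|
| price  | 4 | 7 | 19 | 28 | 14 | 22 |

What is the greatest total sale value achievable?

Consider every possible first cut. v[k] is the best of p[i]+v[k−i] over all sellable i≤k.
v[1] = 4
v[2] = 8  (first piece 1, then v[1]=4)
v[3] = 19
v[4] = 28
v[5] = 32  (first piece 1, then v[4]=28)
v[6] = 38  (first piece 3, then v[3]=19)
One optimal cutting: 3 + 3 → ₹19 + ₹19 = ₹38.

38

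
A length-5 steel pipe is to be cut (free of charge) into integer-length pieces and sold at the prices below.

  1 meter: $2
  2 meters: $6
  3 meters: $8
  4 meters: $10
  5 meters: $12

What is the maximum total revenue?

Build v[k] bottom-up: v[k] = max over allowed piece i of (p[i] + v[k−i]).
v[1] = 2
v[2] = 6
v[3] = 8  (first piece 1, then v[2]=6)
v[4] = 12  (first piece 2, then v[2]=6)
v[5] = 14  (first piece 1, then v[4]=12)
One optimal cutting: 2 + 2 + 1 → $6 + $6 + $2 = $14.

14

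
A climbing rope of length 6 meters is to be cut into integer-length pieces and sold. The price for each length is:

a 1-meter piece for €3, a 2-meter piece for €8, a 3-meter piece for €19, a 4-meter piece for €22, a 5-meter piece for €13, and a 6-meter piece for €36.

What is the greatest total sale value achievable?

38

Consider every possible first cut. v[k] is the best of p[i]+v[k−i] over all sellable i≤k.
v[1] = 3
v[2] = 8
v[3] = 19
v[4] = 22  (first piece 1, then v[3]=19)
v[5] = 27  (first piece 2, then v[3]=19)
v[6] = 38  (first piece 3, then v[3]=19)
One optimal cutting: 3 + 3 → €19 + €19 = €38.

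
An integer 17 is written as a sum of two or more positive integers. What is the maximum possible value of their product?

486

Let g[k] be the best product for length k (with at least one cut). For each first piece i, the rest contributes max(k−i, g[k−i]).
g[2] = 1×max(1,0) = 1×1 = 1
g[3] = 1×max(2,1) = 1×2 = 2
g[4] = 2×max(2,1) = 2×2 = 4
g[5] = 2×max(3,2) = 2×3 = 6
g[6] = 3×max(3,2) = 3×3 = 9
g[7] = 2×max(5,6) = 2×6 = 12
g[8] = 2×max(6,9) = 2×9 = 18
g[9] = 3×max(6,9) = 3×9 = 27
g[10] = 2×max(8,18) = 2×18 = 36
g[11] = 2×max(9,27) = 2×27 = 54
g[12] = 3×max(9,27) = 3×27 = 81
g[13] = 2×max(11,54) = 2×54 = 108
g[14] = 2×max(12,81) = 2×81 = 162
g[15] = 3×max(12,81) = 3×81 = 243
g[16] = 2×max(14,162) = 2×162 = 324
g[17] = 2×max(15,243) = 2×243 = 486
One optimal split: 3 + 3 + 3 + 3 + 3 + 2; product 3×3×3×3×3×2 = 486.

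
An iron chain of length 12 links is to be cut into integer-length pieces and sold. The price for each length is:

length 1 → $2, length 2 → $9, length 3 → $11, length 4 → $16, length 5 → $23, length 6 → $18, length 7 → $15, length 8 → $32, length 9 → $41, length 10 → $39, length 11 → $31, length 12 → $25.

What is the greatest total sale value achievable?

Build best[k] bottom-up: best[k] = max over allowed piece i of (p[i] + best[k−i]).
best[1] = 2
best[2] = 9
best[3] = 11  (first piece 1, then best[2]=9)
best[4] = 18  (first piece 2, then best[2]=9)
best[5] = 23
best[6] = 27  (first piece 2, then best[4]=18)
best[7] = 32  (first piece 2, then best[5]=23)
best[8] = 36  (first piece 2, then best[6]=27)
best[9] = 41  (first piece 2, then best[7]=32)
best[10] = 46  (first piece 5, then best[5]=23)
best[11] = 50  (first piece 2, then best[9]=41)
best[12] = 55  (first piece 2, then best[10]=46)
One optimal cutting: 5 + 5 + 2 → $23 + $23 + $9 = $55.

55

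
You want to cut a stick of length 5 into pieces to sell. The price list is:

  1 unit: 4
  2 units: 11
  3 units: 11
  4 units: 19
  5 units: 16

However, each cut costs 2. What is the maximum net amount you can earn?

22

Let net[k] be the best obtainable value from length k. For each k, try every first piece i and keep the best of price[i] + net[k−i] minus the 2 cut fee when i<k.
net[1] = 4
net[2] = 11
net[3] = 13  (first piece 1, then net[2]=11)
net[4] = 20  (first piece 2, then net[2]=11)
net[5] = 22  (first piece 1, then net[4]=20)
One optimal plan: pieces 2 + 2 + 1 (2 cuts) → 26 − 4 = 22.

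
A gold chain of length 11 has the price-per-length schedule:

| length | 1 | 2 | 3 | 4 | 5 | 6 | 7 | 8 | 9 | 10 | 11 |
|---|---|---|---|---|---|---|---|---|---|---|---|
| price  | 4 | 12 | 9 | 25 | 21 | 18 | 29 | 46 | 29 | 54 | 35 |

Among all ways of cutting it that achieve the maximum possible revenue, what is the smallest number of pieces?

4

Let r[k] be the best obtainable value from length k. For each k, try every first piece i and keep the best of price[i] + r[k−i].
r[1] = 4
r[2] = max(4+4, 12+0) = 12
r[3] = max(4+12, 12+4, 9+0) = 16
r[4] = max(4+16, 12+12, 9+4, 25+0) = 25
r[5] = max(4+25, 12+16, 9+12, 25+4, 21+0) = 29
r[6] = max(4+29, 12+25, 9+16, 25+12, 21+4, 18+0) = 37
r[7] = max(4+37, 12+29, 9+25, …, 18+4, 29+0) = 41
r[8] = max(4+41, 12+37, 9+29, …, 29+4, 46+0) = 50
r[9] = max(4+50, 12+41, 9+37, …, 46+4, 29+0) = 54
r[10] = max(4+54, 12+50, 9+41, …, 29+4, 54+0) = 62
r[11] = max(4+62, 12+54, 9+50, …, 54+4, 35+0) = 66
Maximum revenue is $66.
Now minimize piece count subject to staying optimal: for each k, pieces[k] = 1 + min over i with p[i]+r[k−i]=r[k] of pieces[k−i].
pieces[8] = 2
pieces[9] = 3
pieces[10] = 3
pieces[11] = 4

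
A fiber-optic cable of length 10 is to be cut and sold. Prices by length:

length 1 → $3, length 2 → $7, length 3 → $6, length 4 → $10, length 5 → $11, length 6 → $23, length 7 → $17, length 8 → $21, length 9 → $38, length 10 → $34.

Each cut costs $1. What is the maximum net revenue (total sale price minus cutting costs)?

Consider every possible first cut. net[k] is the best of p[i]+net[k−i] over all sellable i≤k, charging 1 whenever i<k.
net[1] = 3
net[2] = max(3+3-1, 7+0) = 7
net[3] = max(3+7-1, 7+3-1, 6+0) = 9
net[4] = max(3+9-1, 7+7-1, 6+3-1, 10+0) = 13
net[5] = max(3+13-1, 7+9-1, 6+7-1, 10+3-1, 11+0) = 15
net[6] = max(3+15-1, 7+13-1, 6+9-1, 10+7-1, 11+3-1, 23+0) = 23
net[7] = max(3+23-1, 7+15-1, 6+13-1, …, 23+3-1, 17+0) = 25
net[8] = max(3+25-1, 7+23-1, 6+15-1, …, 17+3-1, 21+0) = 29
net[9] = max(3+29-1, 7+25-1, 6+23-1, …, 21+3-1, 38+0) = 38
net[10] = max(3+38-1, 7+29-1, 6+25-1, …, 38+3-1, 34+0) = 40
One optimal plan: pieces 9 + 1 (1 cut) → $41 − $1 = $40.

40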